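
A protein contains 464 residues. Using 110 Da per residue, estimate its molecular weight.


MW = n_residues * 110 Da
MW = 464 * 110
MW = 51040 Da

51040 Da


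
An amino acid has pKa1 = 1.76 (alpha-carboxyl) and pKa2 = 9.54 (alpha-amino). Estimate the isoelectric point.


pI = (pKa1 + pKa2) / 2
pI = (1.76 + 9.54) / 2
pI = 5.65

5.65


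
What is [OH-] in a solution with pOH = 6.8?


[OH-] = 10^(-pOH)
[OH-] = 10^(-6.8)
[OH-] = 1.585e-07 M

1.585e-07 M


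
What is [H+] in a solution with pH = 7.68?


[H+] = 10^(-pH)
[H+] = 10^(-7.68)
[H+] = 2.089e-08 M

2.089e-08 M


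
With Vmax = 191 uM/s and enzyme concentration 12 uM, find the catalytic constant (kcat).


kcat = Vmax / [E]t
kcat = 191 / 12
kcat = 15.9167 s^-1

15.9167 s^-1


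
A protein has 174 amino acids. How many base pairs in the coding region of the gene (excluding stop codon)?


Each amino acid = 1 codon = 3 bp
bp = 174 * 3 = 522 bp

522 bp


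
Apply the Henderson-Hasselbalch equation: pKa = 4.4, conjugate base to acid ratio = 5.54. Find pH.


pH = pKa + log10([A-]/[HA])
pH = 4.4 + log10(5.54)
pH = 5.1435

5.1435


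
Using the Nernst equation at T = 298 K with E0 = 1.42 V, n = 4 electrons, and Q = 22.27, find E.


E = E0 - (RT/nF) * ln(Q)
E = 1.42 - (8.314 * 298 / (4 * 96485)) * ln(22.27)
E = 1.4001 V

1.4001 V


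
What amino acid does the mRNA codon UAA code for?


Standard genetic code lookup.
Codon UAA -> Stop

Stop


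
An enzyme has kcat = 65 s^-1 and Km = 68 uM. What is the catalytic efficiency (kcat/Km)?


Catalytic efficiency = kcat / Km
= 65 / 68
= 0.9559 uM^-1*s^-1

0.9559 uM^-1*s^-1


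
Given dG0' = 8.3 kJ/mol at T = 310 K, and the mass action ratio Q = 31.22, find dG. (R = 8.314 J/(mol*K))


dG = dG0' + RT * ln(Q) / 1000
dG = 8.3 + 8.314 * 310 * ln(31.22) / 1000
dG = 17.1688 kJ/mol

17.1688 kJ/mol


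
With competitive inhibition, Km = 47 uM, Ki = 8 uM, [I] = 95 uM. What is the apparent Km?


Km_app = Km * (1 + [I]/Ki)
Km_app = 47 * (1 + 95/8)
Km_app = 605.125 uM

605.125 uM


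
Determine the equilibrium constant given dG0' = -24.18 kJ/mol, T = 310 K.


Keq = exp(-dG0 * 1000 / (R * T))
Keq = exp(-(-24.18) * 1000 / (8.314 * 310))
Keq = 11869.955

11869.955


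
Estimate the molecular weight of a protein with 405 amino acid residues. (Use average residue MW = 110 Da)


MW = n_residues * 110 Da
MW = 405 * 110
MW = 44550 Da

44550 Da


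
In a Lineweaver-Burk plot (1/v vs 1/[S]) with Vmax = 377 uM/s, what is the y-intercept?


y-intercept = 1/Vmax
= 1/377
= 0.0027 s/uM

0.0027 s/uM


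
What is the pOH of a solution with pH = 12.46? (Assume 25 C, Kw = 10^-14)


pOH = 14 - pH
pOH = 14 - 12.46
pOH = 1.54

1.54


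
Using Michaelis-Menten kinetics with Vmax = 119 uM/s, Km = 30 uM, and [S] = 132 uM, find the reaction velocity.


v = Vmax * [S] / (Km + [S])
v = 119 * 132 / (30 + 132)
v = 96.963 uM/s

96.963 uM/s


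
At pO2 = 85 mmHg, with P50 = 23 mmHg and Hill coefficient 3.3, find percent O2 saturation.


Y = pO2^n / (P50^n + pO2^n)
Y = 85^3.3 / (23^3.3 + 85^3.3)
Y = 98.68%

98.68%


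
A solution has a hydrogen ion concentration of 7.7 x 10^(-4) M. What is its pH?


pH = -log10([H+])
pH = -log10(7.7 x 10^(-4))
pH = 3.1135

3.1135


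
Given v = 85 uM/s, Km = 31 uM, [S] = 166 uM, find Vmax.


Vmax = v * (Km + [S]) / [S]
Vmax = 85 * (31 + 166) / 166
Vmax = 100.8735 uM/s

100.8735 uM/s


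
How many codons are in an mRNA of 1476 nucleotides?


codons = nucleotides / 3
codons = 1476 / 3 = 492

492


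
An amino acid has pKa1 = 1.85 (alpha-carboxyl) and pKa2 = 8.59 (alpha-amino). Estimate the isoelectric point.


pI = (pKa1 + pKa2) / 2
pI = (1.85 + 8.59) / 2
pI = 5.22

5.22


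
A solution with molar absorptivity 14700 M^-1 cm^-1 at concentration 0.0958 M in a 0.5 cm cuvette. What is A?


A = epsilon * c * l
A = 14700 * 0.0958 * 0.5
A = 704.13

704.13


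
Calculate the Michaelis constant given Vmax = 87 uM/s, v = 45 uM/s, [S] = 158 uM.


Km = [S] * (Vmax - v) / v
Km = 158 * (87 - 45) / 45
Km = 147.4667 uM

147.4667 uM


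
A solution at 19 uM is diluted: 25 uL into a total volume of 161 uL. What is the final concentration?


C2 = C1 * V1 / V2
C2 = 19 * 25 / 161
C2 = 2.9503 uM

2.9503 uM


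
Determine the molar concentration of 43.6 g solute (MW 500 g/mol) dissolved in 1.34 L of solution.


C = (mass / MW) / volume
C = (43.6 / 500) / 1.34
C = 0.0651 M

0.0651 M


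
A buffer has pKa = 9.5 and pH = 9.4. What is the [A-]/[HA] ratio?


[A-]/[HA] = 10^(pH - pKa)
= 10^(9.4 - 9.5)
= 0.7943

0.7943


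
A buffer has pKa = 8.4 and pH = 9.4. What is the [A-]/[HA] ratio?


[A-]/[HA] = 10^(pH - pKa)
= 10^(9.4 - 8.4)
= 10.0

10.0


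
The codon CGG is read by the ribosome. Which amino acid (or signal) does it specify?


Standard genetic code lookup.
Codon CGG -> Arg

Arg


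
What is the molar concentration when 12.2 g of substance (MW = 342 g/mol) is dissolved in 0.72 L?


C = (mass / MW) / volume
C = (12.2 / 342) / 0.72
C = 0.0495 M

0.0495 M


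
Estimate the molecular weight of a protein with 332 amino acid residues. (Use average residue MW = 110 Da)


MW = n_residues * 110 Da
MW = 332 * 110
MW = 36520 Da

36520 Da


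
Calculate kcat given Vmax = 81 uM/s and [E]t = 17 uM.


kcat = Vmax / [E]t
kcat = 81 / 17
kcat = 4.7647 s^-1

4.7647 s^-1


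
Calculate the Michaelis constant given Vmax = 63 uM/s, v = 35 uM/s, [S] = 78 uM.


Km = [S] * (Vmax - v) / v
Km = 78 * (63 - 35) / 35
Km = 62.4 uM

62.4 uM


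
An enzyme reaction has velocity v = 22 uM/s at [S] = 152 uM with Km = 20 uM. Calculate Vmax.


Vmax = v * (Km + [S]) / [S]
Vmax = 22 * (20 + 152) / 152
Vmax = 24.8947 uM/s

24.8947 uM/s


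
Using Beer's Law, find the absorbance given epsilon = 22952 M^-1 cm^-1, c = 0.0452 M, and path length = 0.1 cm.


A = epsilon * c * l
A = 22952 * 0.0452 * 0.1
A = 103.743

103.743


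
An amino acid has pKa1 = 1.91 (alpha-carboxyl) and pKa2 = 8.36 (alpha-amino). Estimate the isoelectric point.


pI = (pKa1 + pKa2) / 2
pI = (1.91 + 8.36) / 2
pI = 5.135

5.135


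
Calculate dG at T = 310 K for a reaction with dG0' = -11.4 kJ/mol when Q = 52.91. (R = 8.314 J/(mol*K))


dG = dG0' + RT * ln(Q) / 1000
dG = -11.4 + 8.314 * 310 * ln(52.91) / 1000
dG = -1.1716 kJ/mol

-1.1716 kJ/mol


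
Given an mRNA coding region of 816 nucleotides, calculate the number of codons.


codons = nucleotides / 3
codons = 816 / 3 = 272

272


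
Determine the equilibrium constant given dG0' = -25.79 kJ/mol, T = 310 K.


Keq = exp(-dG0 * 1000 / (R * T))
Keq = exp(-(-25.79) * 1000 / (8.314 * 310))
Keq = 22168.7906

22168.7906


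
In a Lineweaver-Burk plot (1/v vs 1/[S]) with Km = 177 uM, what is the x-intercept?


x-intercept = -1/Km
= -1/177
= -0.0056 1/uM

-0.0056 1/uM


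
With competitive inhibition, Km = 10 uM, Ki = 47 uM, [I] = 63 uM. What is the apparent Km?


Km_app = Km * (1 + [I]/Ki)
Km_app = 10 * (1 + 63/47)
Km_app = 23.4043 uM

23.4043 uM


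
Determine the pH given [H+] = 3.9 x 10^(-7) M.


pH = -log10([H+])
pH = -log10(3.9 x 10^(-7))
pH = 6.4089

6.4089


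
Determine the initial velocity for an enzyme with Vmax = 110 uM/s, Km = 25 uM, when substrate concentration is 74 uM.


v = Vmax * [S] / (Km + [S])
v = 110 * 74 / (25 + 74)
v = 82.2222 uM/s

82.2222 uM/s


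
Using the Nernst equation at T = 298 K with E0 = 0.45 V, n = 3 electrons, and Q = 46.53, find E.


E = E0 - (RT/nF) * ln(Q)
E = 0.45 - (8.314 * 298 / (3 * 96485)) * ln(46.53)
E = 0.4171 V

0.4171 V


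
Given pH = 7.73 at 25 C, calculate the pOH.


pOH = 14 - pH
pOH = 14 - 7.73
pOH = 6.27

6.27


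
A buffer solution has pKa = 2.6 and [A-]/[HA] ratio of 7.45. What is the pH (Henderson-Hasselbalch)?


pH = pKa + log10([A-]/[HA])
pH = 2.6 + log10(7.45)
pH = 3.4722

3.4722


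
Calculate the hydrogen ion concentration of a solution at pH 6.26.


[H+] = 10^(-pH)
[H+] = 10^(-6.26)
[H+] = 5.495e-07 M

5.495e-07 M


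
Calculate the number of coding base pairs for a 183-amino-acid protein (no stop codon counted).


Each amino acid = 1 codon = 3 bp
bp = 183 * 3 = 549 bp

549 bp


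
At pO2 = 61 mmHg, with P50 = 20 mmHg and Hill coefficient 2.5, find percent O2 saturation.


Y = pO2^n / (P50^n + pO2^n)
Y = 61^2.5 / (20^2.5 + 61^2.5)
Y = 94.2%

94.2%


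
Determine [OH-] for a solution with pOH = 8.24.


[OH-] = 10^(-pOH)
[OH-] = 10^(-8.24)
[OH-] = 5.754e-09 M

5.754e-09 M


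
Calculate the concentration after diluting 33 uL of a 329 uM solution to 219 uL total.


C2 = C1 * V1 / V2
C2 = 329 * 33 / 219
C2 = 49.5753 uM

49.5753 uM


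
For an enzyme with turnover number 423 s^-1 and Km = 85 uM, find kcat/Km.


Catalytic efficiency = kcat / Km
= 423 / 85
= 4.9765 uM^-1*s^-1

4.9765 uM^-1*s^-1


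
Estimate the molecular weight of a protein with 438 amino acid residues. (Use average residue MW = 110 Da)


MW = n_residues * 110 Da
MW = 438 * 110
MW = 48180 Da

48180 Da


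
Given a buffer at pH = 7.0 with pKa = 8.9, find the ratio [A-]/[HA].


[A-]/[HA] = 10^(pH - pKa)
= 10^(7.0 - 8.9)
= 0.0126

0.0126


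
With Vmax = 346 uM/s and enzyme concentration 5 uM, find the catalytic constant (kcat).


kcat = Vmax / [E]t
kcat = 346 / 5
kcat = 69.2 s^-1

69.2 s^-1


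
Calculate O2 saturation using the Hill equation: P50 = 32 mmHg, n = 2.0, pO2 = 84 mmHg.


Y = pO2^n / (P50^n + pO2^n)
Y = 84^2.0 / (32^2.0 + 84^2.0)
Y = 87.33%

87.33%


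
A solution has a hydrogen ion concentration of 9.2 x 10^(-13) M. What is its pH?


pH = -log10([H+])
pH = -log10(9.2 x 10^(-13))
pH = 12.0362

12.0362


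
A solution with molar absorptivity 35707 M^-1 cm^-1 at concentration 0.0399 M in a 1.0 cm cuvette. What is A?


A = epsilon * c * l
A = 35707 * 0.0399 * 1.0
A = 1424.7093

1424.7093


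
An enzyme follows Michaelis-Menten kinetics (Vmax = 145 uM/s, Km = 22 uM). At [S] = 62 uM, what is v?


v = Vmax * [S] / (Km + [S])
v = 145 * 62 / (22 + 62)
v = 107.0238 uM/s

107.0238 uM/s


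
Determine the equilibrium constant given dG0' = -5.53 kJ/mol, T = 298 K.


Keq = exp(-dG0 * 1000 / (R * T))
Keq = exp(-(-5.53) * 1000 / (8.314 * 298))
Keq = 9.3187

9.3187


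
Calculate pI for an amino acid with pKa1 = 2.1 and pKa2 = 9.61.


pI = (pKa1 + pKa2) / 2
pI = (2.1 + 9.61) / 2
pI = 5.855

5.855


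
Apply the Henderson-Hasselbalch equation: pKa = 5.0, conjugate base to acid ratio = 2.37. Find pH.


pH = pKa + log10([A-]/[HA])
pH = 5.0 + log10(2.37)
pH = 5.3747

5.3747


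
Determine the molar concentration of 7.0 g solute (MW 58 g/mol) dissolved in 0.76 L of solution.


C = (mass / MW) / volume
C = (7.0 / 58) / 0.76
C = 0.1588 M

0.1588 M


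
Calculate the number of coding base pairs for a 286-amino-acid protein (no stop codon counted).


Each amino acid = 1 codon = 3 bp
bp = 286 * 3 = 858 bp

858 bp


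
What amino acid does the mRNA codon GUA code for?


Standard genetic code lookup.
Codon GUA -> Val

Val


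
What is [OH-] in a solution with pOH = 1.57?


[OH-] = 10^(-pOH)
[OH-] = 10^(-1.57)
[OH-] = 0.0269 M

0.0269 M


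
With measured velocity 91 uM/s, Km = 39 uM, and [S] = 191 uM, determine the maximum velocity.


Vmax = v * (Km + [S]) / [S]
Vmax = 91 * (39 + 191) / 191
Vmax = 109.5812 uM/s

109.5812 uM/s


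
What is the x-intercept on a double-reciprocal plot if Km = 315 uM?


x-intercept = -1/Km
= -1/315
= -0.0032 1/uM

-0.0032 1/uM


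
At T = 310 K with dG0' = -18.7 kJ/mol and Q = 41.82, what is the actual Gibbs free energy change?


dG = dG0' + RT * ln(Q) / 1000
dG = -18.7 + 8.314 * 310 * ln(41.82) / 1000
dG = -9.0778 kJ/mol

-9.0778 kJ/mol


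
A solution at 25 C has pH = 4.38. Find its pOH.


pOH = 14 - pH
pOH = 14 - 4.38
pOH = 9.62

9.62


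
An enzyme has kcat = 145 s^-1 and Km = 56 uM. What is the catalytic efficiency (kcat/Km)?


Catalytic efficiency = kcat / Km
= 145 / 56
= 2.5893 uM^-1*s^-1

2.5893 uM^-1*s^-1


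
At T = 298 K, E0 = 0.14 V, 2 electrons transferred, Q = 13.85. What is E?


E = E0 - (RT/nF) * ln(Q)
E = 0.14 - (8.314 * 298 / (2 * 96485)) * ln(13.85)
E = 0.1063 V

0.1063 V


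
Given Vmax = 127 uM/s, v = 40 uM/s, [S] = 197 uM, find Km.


Km = [S] * (Vmax - v) / v
Km = 197 * (127 - 40) / 40
Km = 428.475 uM

428.475 uM


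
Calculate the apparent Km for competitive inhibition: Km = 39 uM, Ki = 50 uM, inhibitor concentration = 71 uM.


Km_app = Km * (1 + [I]/Ki)
Km_app = 39 * (1 + 71/50)
Km_app = 94.38 uM

94.38 uM


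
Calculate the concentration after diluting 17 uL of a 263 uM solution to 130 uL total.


C2 = C1 * V1 / V2
C2 = 263 * 17 / 130
C2 = 34.3923 uM

34.3923 uM


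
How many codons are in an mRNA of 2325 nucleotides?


codons = nucleotides / 3
codons = 2325 / 3 = 775

775


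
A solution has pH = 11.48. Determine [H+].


[H+] = 10^(-pH)
[H+] = 10^(-11.48)
[H+] = 3.311e-12 M

3.311e-12 M


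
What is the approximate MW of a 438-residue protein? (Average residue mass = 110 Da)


MW = n_residues * 110 Da
MW = 438 * 110
MW = 48180 Da

48180 Da


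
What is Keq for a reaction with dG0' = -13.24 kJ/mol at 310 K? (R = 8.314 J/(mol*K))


Keq = exp(-dG0 * 1000 / (R * T))
Keq = exp(-(-13.24) * 1000 / (8.314 * 310))
Keq = 170.2179

170.2179


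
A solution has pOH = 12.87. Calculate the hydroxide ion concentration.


[OH-] = 10^(-pOH)
[OH-] = 10^(-12.87)
[OH-] = 1.349e-13 M

1.349e-13 M


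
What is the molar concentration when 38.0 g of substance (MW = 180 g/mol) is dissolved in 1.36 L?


C = (mass / MW) / volume
C = (38.0 / 180) / 1.36
C = 0.1552 M

0.1552 M


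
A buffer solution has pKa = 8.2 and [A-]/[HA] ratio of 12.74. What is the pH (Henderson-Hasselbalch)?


pH = pKa + log10([A-]/[HA])
pH = 8.2 + log10(12.74)
pH = 9.3052

9.3052


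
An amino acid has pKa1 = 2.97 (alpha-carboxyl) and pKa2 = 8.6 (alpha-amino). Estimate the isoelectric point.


pI = (pKa1 + pKa2) / 2
pI = (2.97 + 8.6) / 2
pI = 5.785

5.785


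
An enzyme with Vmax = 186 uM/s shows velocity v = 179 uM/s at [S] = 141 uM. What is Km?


Km = [S] * (Vmax - v) / v
Km = 141 * (186 - 179) / 179
Km = 5.514 uM

5.514 uM


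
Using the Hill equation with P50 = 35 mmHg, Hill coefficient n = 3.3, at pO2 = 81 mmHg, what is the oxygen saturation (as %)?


Y = pO2^n / (P50^n + pO2^n)
Y = 81^3.3 / (35^3.3 + 81^3.3)
Y = 94.1%

94.1%


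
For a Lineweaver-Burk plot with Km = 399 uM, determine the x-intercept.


x-intercept = -1/Km
= -1/399
= -0.0025 1/uM

-0.0025 1/uM


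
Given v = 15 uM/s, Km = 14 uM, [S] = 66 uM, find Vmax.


Vmax = v * (Km + [S]) / [S]
Vmax = 15 * (14 + 66) / 66
Vmax = 18.1818 uM/s

18.1818 uM/s


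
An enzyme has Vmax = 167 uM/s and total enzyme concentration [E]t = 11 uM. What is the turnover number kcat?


kcat = Vmax / [E]t
kcat = 167 / 11
kcat = 15.1818 s^-1

15.1818 s^-1


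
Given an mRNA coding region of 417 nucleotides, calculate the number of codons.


codons = nucleotides / 3
codons = 417 / 3 = 139

139


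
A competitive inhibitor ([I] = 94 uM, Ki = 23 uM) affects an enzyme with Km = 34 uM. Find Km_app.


Km_app = Km * (1 + [I]/Ki)
Km_app = 34 * (1 + 94/23)
Km_app = 172.9565 uM

172.9565 uM


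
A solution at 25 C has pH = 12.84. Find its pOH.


pOH = 14 - pH
pOH = 14 - 12.84
pOH = 1.16

1.16


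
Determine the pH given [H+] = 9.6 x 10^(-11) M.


pH = -log10([H+])
pH = -log10(9.6 x 10^(-11))
pH = 10.0177

10.0177


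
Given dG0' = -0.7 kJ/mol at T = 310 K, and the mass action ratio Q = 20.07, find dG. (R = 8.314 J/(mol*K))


dG = dG0' + RT * ln(Q) / 1000
dG = -0.7 + 8.314 * 310 * ln(20.07) / 1000
dG = 7.03 kJ/mol

7.03 kJ/mol


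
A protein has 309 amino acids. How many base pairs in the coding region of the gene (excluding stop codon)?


Each amino acid = 1 codon = 3 bp
bp = 309 * 3 = 927 bp

927 bp


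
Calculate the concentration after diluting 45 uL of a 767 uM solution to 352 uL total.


C2 = C1 * V1 / V2
C2 = 767 * 45 / 352
C2 = 98.054 uM

98.054 uM


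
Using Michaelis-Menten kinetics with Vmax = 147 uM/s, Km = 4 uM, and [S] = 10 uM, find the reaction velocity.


v = Vmax * [S] / (Km + [S])
v = 147 * 10 / (4 + 10)
v = 105.0 uM/s

105.0 uM/s


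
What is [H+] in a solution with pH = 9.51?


[H+] = 10^(-pH)
[H+] = 10^(-9.51)
[H+] = 3.090e-10 M

3.090e-10 M


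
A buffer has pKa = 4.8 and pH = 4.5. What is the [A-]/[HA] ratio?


[A-]/[HA] = 10^(pH - pKa)
= 10^(4.5 - 4.8)
= 0.5012

0.5012


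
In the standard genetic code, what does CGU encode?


Standard genetic code lookup.
Codon CGU -> Arg

Arg


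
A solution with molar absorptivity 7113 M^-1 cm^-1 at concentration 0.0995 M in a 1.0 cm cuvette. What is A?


A = epsilon * c * l
A = 7113 * 0.0995 * 1.0
A = 707.7435

707.7435


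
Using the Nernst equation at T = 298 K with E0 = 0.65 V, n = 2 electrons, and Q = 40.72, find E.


E = E0 - (RT/nF) * ln(Q)
E = 0.65 - (8.314 * 298 / (2 * 96485)) * ln(40.72)
E = 0.6024 V

0.6024 V


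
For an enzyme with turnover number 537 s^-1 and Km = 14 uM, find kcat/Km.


Catalytic efficiency = kcat / Km
= 537 / 14
= 38.3571 uM^-1*s^-1

38.3571 uM^-1*s^-1


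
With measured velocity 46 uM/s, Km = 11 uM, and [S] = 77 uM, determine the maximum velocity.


Vmax = v * (Km + [S]) / [S]
Vmax = 46 * (11 + 77) / 77
Vmax = 52.5714 uM/s

52.5714 uM/s


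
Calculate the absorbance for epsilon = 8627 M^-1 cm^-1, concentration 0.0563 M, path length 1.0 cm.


A = epsilon * c * l
A = 8627 * 0.0563 * 1.0
A = 485.7001

485.7001


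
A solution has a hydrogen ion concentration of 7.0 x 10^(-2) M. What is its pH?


pH = -log10([H+])
pH = -log10(7.0 x 10^(-2))
pH = 1.1549

1.1549


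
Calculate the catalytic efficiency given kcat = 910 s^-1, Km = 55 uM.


Catalytic efficiency = kcat / Km
= 910 / 55
= 16.5455 uM^-1*s^-1

16.5455 uM^-1*s^-1


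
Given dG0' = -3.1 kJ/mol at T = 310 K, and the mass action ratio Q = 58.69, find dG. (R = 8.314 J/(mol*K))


dG = dG0' + RT * ln(Q) / 1000
dG = -3.1 + 8.314 * 310 * ln(58.69) / 1000
dG = 7.3956 kJ/mol

7.3956 kJ/mol


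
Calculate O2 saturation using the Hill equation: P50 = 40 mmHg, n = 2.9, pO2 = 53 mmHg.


Y = pO2^n / (P50^n + pO2^n)
Y = 53^2.9 / (40^2.9 + 53^2.9)
Y = 69.34%

69.34%


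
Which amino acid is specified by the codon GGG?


Standard genetic code lookup.
Codon GGG -> Gly

Gly


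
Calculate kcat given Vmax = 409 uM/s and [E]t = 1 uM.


kcat = Vmax / [E]t
kcat = 409 / 1
kcat = 409.0 s^-1

409.0 s^-1


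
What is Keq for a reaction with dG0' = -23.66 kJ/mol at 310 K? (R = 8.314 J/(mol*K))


Keq = exp(-dG0 * 1000 / (R * T))
Keq = exp(-(-23.66) * 1000 / (8.314 * 310))
Keq = 9701.2235

9701.2235


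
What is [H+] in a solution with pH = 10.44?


[H+] = 10^(-pH)
[H+] = 10^(-10.44)
[H+] = 3.631e-11 M

3.631e-11 M


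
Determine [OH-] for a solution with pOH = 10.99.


[OH-] = 10^(-pOH)
[OH-] = 10^(-10.99)
[OH-] = 1.023e-11 M

1.023e-11 M


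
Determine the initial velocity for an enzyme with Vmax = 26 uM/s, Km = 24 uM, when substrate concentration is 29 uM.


v = Vmax * [S] / (Km + [S])
v = 26 * 29 / (24 + 29)
v = 14.2264 uM/s

14.2264 uM/s


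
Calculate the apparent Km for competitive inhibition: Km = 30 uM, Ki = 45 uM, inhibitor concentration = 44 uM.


Km_app = Km * (1 + [I]/Ki)
Km_app = 30 * (1 + 44/45)
Km_app = 59.3333 uM

59.3333 uM


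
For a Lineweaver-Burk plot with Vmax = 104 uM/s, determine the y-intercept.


y-intercept = 1/Vmax
= 1/104
= 0.0096 s/uM

0.0096 s/uM


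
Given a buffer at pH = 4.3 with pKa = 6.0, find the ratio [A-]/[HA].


[A-]/[HA] = 10^(pH - pKa)
= 10^(4.3 - 6.0)
= 0.02

0.02


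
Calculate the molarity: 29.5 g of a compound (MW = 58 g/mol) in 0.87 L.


C = (mass / MW) / volume
C = (29.5 / 58) / 0.87
C = 0.5846 M

0.5846 M


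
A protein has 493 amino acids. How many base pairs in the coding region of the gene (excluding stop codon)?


Each amino acid = 1 codon = 3 bp
bp = 493 * 3 = 1479 bp

1479 bp


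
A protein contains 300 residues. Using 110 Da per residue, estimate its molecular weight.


MW = n_residues * 110 Da
MW = 300 * 110
MW = 33000 Da

33000 Da


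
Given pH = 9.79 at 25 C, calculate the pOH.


pOH = 14 - pH
pOH = 14 - 9.79
pOH = 4.21

4.21


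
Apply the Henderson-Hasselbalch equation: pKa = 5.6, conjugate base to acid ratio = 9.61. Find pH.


pH = pKa + log10([A-]/[HA])
pH = 5.6 + log10(9.61)
pH = 6.5827

6.5827


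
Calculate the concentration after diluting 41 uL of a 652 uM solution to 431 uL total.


C2 = C1 * V1 / V2
C2 = 652 * 41 / 431
C2 = 62.0232 uM

62.0232 uM


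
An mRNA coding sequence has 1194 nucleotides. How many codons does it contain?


codons = nucleotides / 3
codons = 1194 / 3 = 398

398


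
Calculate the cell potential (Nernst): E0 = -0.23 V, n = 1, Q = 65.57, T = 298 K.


E = E0 - (RT/nF) * ln(Q)
E = -0.23 - (8.314 * 298 / (1 * 96485)) * ln(65.57)
E = -0.3374 V

-0.3374 V


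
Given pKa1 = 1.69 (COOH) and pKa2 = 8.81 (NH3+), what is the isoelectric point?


pI = (pKa1 + pKa2) / 2
pI = (1.69 + 8.81) / 2
pI = 5.25

5.25


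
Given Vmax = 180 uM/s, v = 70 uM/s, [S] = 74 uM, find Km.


Km = [S] * (Vmax - v) / v
Km = 74 * (180 - 70) / 70
Km = 116.2857 uM

116.2857 uM


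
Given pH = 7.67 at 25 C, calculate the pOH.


pOH = 14 - pH
pOH = 14 - 7.67
pOH = 6.33

6.33


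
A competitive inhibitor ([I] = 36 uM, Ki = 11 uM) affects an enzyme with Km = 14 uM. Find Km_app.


Km_app = Km * (1 + [I]/Ki)
Km_app = 14 * (1 + 36/11)
Km_app = 59.8182 uM

59.8182 uM


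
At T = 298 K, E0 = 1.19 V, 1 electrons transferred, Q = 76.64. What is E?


E = E0 - (RT/nF) * ln(Q)
E = 1.19 - (8.314 * 298 / (1 * 96485)) * ln(76.64)
E = 1.0786 V

1.0786 V


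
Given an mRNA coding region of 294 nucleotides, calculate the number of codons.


codons = nucleotides / 3
codons = 294 / 3 = 98

98


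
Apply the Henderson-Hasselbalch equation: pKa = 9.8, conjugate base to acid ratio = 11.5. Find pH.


pH = pKa + log10([A-]/[HA])
pH = 9.8 + log10(11.5)
pH = 10.8607

10.8607


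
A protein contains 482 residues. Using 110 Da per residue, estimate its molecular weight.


MW = n_residues * 110 Da
MW = 482 * 110
MW = 53020 Da

53020 Da


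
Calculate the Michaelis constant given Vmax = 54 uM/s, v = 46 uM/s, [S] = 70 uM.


Km = [S] * (Vmax - v) / v
Km = 70 * (54 - 46) / 46
Km = 12.1739 uM

12.1739 uM


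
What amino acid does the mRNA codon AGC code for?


Standard genetic code lookup.
Codon AGC -> Ser

Ser


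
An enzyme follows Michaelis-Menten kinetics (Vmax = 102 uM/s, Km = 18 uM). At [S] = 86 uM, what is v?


v = Vmax * [S] / (Km + [S])
v = 102 * 86 / (18 + 86)
v = 84.3462 uM/s

84.3462 uM/s


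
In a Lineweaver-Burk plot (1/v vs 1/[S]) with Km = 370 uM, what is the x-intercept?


x-intercept = -1/Km
= -1/370
= -0.0027 1/uM

-0.0027 1/uM


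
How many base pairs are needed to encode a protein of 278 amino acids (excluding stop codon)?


Each amino acid = 1 codon = 3 bp
bp = 278 * 3 = 834 bp

834 bp


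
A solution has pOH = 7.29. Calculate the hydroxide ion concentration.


[OH-] = 10^(-pOH)
[OH-] = 10^(-7.29)
[OH-] = 5.129e-08 M

5.129e-08 M


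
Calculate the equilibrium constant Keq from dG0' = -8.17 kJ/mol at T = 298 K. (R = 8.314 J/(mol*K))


Keq = exp(-dG0 * 1000 / (R * T))
Keq = exp(-(-8.17) * 1000 / (8.314 * 298))
Keq = 27.0472

27.0472


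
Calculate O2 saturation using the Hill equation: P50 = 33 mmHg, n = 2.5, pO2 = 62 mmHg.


Y = pO2^n / (P50^n + pO2^n)
Y = 62^2.5 / (33^2.5 + 62^2.5)
Y = 82.87%

82.87%


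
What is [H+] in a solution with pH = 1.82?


[H+] = 10^(-pH)
[H+] = 10^(-1.82)
[H+] = 0.0151 M

0.0151 M


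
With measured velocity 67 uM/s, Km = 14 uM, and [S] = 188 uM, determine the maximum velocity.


Vmax = v * (Km + [S]) / [S]
Vmax = 67 * (14 + 188) / 188
Vmax = 71.9894 uM/s

71.9894 uM/s


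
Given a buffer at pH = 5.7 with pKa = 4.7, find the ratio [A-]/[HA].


[A-]/[HA] = 10^(pH - pKa)
= 10^(5.7 - 4.7)
= 10.0

10.0


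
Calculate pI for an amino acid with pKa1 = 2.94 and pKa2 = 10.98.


pI = (pKa1 + pKa2) / 2
pI = (2.94 + 10.98) / 2
pI = 6.96

6.96


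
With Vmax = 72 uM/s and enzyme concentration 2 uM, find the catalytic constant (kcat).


kcat = Vmax / [E]t
kcat = 72 / 2
kcat = 36.0 s^-1

36.0 s^-1


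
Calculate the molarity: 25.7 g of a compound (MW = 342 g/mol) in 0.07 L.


C = (mass / MW) / volume
C = (25.7 / 342) / 0.07
C = 1.0735 M

1.0735 M


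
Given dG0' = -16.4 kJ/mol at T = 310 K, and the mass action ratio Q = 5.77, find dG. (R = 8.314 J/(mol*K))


dG = dG0' + RT * ln(Q) / 1000
dG = -16.4 + 8.314 * 310 * ln(5.77) / 1000
dG = -11.8828 kJ/mol

-11.8828 kJ/mol


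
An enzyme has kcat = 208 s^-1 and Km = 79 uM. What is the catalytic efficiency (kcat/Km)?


Catalytic efficiency = kcat / Km
= 208 / 79
= 2.6329 uM^-1*s^-1

2.6329 uM^-1*s^-1


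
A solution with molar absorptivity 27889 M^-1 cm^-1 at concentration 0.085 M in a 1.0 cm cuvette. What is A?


A = epsilon * c * l
A = 27889 * 0.085 * 1.0
A = 2370.565

2370.565


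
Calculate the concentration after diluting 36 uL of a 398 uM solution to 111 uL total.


C2 = C1 * V1 / V2
C2 = 398 * 36 / 111
C2 = 129.0811 uM

129.0811 uM


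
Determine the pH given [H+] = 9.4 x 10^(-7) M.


pH = -log10([H+])
pH = -log10(9.4 x 10^(-7))
pH = 6.0269

6.0269


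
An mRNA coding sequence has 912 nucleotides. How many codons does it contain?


codons = nucleotides / 3
codons = 912 / 3 = 304

304


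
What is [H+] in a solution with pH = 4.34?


[H+] = 10^(-pH)
[H+] = 10^(-4.34)
[H+] = 4.571e-05 M

4.571e-05 M


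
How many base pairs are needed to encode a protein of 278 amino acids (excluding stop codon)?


Each amino acid = 1 codon = 3 bp
bp = 278 * 3 = 834 bp

834 bp


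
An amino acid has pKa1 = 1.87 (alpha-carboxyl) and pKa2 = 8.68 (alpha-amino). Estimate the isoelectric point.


pI = (pKa1 + pKa2) / 2
pI = (1.87 + 8.68) / 2
pI = 5.275

5.275


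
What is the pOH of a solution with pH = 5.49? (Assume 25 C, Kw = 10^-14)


pOH = 14 - pH
pOH = 14 - 5.49
pOH = 8.51

8.51


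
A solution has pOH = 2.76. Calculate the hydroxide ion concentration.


[OH-] = 10^(-pOH)
[OH-] = 10^(-2.76)
[OH-] = 0.0017 M

0.0017 M


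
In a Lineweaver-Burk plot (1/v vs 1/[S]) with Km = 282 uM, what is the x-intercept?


x-intercept = -1/Km
= -1/282
= -0.0035 1/uM

-0.0035 1/uM


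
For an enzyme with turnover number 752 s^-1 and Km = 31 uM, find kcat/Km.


Catalytic efficiency = kcat / Km
= 752 / 31
= 24.2581 uM^-1*s^-1

24.2581 uM^-1*s^-1


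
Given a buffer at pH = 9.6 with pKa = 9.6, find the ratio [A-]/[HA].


[A-]/[HA] = 10^(pH - pKa)
= 10^(9.6 - 9.6)
= 1.0

1.0


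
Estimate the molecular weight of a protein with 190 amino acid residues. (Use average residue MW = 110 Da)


MW = n_residues * 110 Da
MW = 190 * 110
MW = 20900 Da

20900 Da


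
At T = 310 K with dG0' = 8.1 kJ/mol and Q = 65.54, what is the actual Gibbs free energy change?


dG = dG0' + RT * ln(Q) / 1000
dG = 8.1 + 8.314 * 310 * ln(65.54) / 1000
dG = 18.8801 kJ/mol

18.8801 kJ/mol


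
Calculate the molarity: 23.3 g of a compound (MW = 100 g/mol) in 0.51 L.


C = (mass / MW) / volume
C = (23.3 / 100) / 0.51
C = 0.4569 M

0.4569 M


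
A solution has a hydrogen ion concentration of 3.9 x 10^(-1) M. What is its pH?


pH = -log10([H+])
pH = -log10(3.9 x 10^(-1))
pH = 0.4089

0.4089


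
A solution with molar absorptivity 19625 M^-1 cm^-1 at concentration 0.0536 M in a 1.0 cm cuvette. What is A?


A = epsilon * c * l
A = 19625 * 0.0536 * 1.0
A = 1051.9

1051.9


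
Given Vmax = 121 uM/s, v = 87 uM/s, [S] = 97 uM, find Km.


Km = [S] * (Vmax - v) / v
Km = 97 * (121 - 87) / 87
Km = 37.908 uM

37.908 uM


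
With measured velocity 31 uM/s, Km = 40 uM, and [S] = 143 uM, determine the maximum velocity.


Vmax = v * (Km + [S]) / [S]
Vmax = 31 * (40 + 143) / 143
Vmax = 39.6713 uM/s

39.6713 uM/s


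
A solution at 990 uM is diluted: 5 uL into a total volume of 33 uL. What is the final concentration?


C2 = C1 * V1 / V2
C2 = 990 * 5 / 33
C2 = 150.0 uM

150.0 uM


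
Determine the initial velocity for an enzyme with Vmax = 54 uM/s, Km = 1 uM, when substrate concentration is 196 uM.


v = Vmax * [S] / (Km + [S])
v = 54 * 196 / (1 + 196)
v = 53.7259 uM/s

53.7259 uM/s


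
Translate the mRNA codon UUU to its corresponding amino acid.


Standard genetic code lookup.
Codon UUU -> Phe

Phe


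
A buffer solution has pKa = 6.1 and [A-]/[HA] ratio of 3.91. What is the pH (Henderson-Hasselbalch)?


pH = pKa + log10([A-]/[HA])
pH = 6.1 + log10(3.91)
pH = 6.6922

6.6922


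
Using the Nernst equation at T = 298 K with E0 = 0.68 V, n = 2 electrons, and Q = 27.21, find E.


E = E0 - (RT/nF) * ln(Q)
E = 0.68 - (8.314 * 298 / (2 * 96485)) * ln(27.21)
E = 0.6376 V

0.6376 V


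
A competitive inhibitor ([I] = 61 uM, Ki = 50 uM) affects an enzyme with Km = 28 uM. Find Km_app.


Km_app = Km * (1 + [I]/Ki)
Km_app = 28 * (1 + 61/50)
Km_app = 62.16 uM

62.16 uM


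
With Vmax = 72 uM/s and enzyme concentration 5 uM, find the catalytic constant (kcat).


kcat = Vmax / [E]t
kcat = 72 / 5
kcat = 14.4 s^-1

14.4 s^-1


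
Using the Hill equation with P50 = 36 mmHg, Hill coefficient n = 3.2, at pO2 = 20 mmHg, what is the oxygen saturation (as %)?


Y = pO2^n / (P50^n + pO2^n)
Y = 20^3.2 / (36^3.2 + 20^3.2)
Y = 13.23%

13.23%


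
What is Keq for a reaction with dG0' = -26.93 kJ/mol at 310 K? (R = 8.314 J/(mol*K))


Keq = exp(-dG0 * 1000 / (R * T))
Keq = exp(-(-26.93) * 1000 / (8.314 * 310))
Keq = 34501.4712

34501.4712


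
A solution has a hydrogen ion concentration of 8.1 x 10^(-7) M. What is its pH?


pH = -log10([H+])
pH = -log10(8.1 x 10^(-7))
pH = 6.0915

6.0915


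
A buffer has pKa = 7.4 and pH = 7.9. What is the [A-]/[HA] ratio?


[A-]/[HA] = 10^(pH - pKa)
= 10^(7.9 - 7.4)
= 3.1623

3.1623


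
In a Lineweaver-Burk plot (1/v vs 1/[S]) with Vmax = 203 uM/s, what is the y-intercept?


y-intercept = 1/Vmax
= 1/203
= 0.0049 s/uM

0.0049 s/uM


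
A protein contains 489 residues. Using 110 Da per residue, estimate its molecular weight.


MW = n_residues * 110 Da
MW = 489 * 110
MW = 53790 Da

53790 Da


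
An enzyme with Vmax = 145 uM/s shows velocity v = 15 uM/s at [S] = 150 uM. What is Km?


Km = [S] * (Vmax - v) / v
Km = 150 * (145 - 15) / 15
Km = 1300.0 uM

1300.0 uM


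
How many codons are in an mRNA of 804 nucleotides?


codons = nucleotides / 3
codons = 804 / 3 = 268

268


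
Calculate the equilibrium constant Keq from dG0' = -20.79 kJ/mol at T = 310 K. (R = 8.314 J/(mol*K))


Keq = exp(-dG0 * 1000 / (R * T))
Keq = exp(-(-20.79) * 1000 / (8.314 * 310))
Keq = 3185.7917

3185.7917


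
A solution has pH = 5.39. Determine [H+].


[H+] = 10^(-pH)
[H+] = 10^(-5.39)
[H+] = 4.074e-06 M

4.074e-06 M


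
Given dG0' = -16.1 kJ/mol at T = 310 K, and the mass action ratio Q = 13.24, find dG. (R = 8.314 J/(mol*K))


dG = dG0' + RT * ln(Q) / 1000
dG = -16.1 + 8.314 * 310 * ln(13.24) / 1000
dG = -9.4421 kJ/mol

-9.4421 kJ/mol


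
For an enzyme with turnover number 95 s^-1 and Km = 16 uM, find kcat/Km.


Catalytic efficiency = kcat / Km
= 95 / 16
= 5.9375 uM^-1*s^-1

5.9375 uM^-1*s^-1


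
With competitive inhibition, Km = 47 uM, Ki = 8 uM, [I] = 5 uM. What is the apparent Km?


Km_app = Km * (1 + [I]/Ki)
Km_app = 47 * (1 + 5/8)
Km_app = 76.375 uM

76.375 uM


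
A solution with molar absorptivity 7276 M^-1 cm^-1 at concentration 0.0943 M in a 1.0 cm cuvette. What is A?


A = epsilon * c * l
A = 7276 * 0.0943 * 1.0
A = 686.1268

686.1268


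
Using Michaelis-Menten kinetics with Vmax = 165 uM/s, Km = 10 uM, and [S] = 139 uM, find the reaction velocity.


v = Vmax * [S] / (Km + [S])
v = 165 * 139 / (10 + 139)
v = 153.9262 uM/s

153.9262 uM/s


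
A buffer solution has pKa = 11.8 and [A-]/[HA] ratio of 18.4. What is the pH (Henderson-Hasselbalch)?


pH = pKa + log10([A-]/[HA])
pH = 11.8 + log10(18.4)
pH = 13.0648

13.0648


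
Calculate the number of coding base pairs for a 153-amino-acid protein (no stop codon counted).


Each amino acid = 1 codon = 3 bp
bp = 153 * 3 = 459 bp

459 bp


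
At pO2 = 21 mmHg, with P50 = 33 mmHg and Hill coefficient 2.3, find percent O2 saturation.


Y = pO2^n / (P50^n + pO2^n)
Y = 21^2.3 / (33^2.3 + 21^2.3)
Y = 26.12%

26.12%


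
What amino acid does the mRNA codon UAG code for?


Standard genetic code lookup.
Codon UAG -> Stop

Stop


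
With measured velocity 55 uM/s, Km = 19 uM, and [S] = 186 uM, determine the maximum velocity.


Vmax = v * (Km + [S]) / [S]
Vmax = 55 * (19 + 186) / 186
Vmax = 60.6183 uM/s

60.6183 uM/s


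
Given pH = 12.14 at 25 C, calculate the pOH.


pOH = 14 - pH
pOH = 14 - 12.14
pOH = 1.86

1.86


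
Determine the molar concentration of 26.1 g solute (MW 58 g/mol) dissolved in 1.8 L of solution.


C = (mass / MW) / volume
C = (26.1 / 58) / 1.8
C = 0.25 M

0.25 M


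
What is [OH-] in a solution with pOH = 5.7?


[OH-] = 10^(-pOH)
[OH-] = 10^(-5.7)
[OH-] = 1.995e-06 M

1.995e-06 M


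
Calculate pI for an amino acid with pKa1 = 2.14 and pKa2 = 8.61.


pI = (pKa1 + pKa2) / 2
pI = (2.14 + 8.61) / 2
pI = 5.375

5.375


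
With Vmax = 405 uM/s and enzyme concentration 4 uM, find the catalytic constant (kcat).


kcat = Vmax / [E]t
kcat = 405 / 4
kcat = 101.25 s^-1

101.25 s^-1


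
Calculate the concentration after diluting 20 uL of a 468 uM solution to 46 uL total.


C2 = C1 * V1 / V2
C2 = 468 * 20 / 46
C2 = 203.4783 uM

203.4783 uM


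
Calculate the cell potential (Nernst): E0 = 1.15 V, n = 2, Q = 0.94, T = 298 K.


E = E0 - (RT/nF) * ln(Q)
E = 1.15 - (8.314 * 298 / (2 * 96485)) * ln(0.94)
E = 1.1508 V

1.1508 V


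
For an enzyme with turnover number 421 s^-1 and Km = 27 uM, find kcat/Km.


Catalytic efficiency = kcat / Km
= 421 / 27
= 15.5926 uM^-1*s^-1

15.5926 uM^-1*s^-1


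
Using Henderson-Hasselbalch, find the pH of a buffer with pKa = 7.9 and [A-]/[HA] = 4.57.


pH = pKa + log10([A-]/[HA])
pH = 7.9 + log10(4.57)
pH = 8.5599

8.5599


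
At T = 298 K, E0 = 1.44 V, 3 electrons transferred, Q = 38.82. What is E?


E = E0 - (RT/nF) * ln(Q)
E = 1.44 - (8.314 * 298 / (3 * 96485)) * ln(38.82)
E = 1.4087 V

1.4087 V


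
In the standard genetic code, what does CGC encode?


Standard genetic code lookup.
Codon CGC -> Arg

Arg


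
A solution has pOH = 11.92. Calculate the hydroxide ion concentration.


[OH-] = 10^(-pOH)
[OH-] = 10^(-11.92)
[OH-] = 1.202e-12 M

1.202e-12 M


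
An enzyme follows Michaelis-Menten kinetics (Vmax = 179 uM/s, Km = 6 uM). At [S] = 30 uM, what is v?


v = Vmax * [S] / (Km + [S])
v = 179 * 30 / (6 + 30)
v = 149.1667 uM/s

149.1667 uM/s


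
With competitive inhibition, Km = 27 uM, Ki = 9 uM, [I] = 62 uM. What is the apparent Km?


Km_app = Km * (1 + [I]/Ki)
Km_app = 27 * (1 + 62/9)
Km_app = 213.0 uM

213.0 uM


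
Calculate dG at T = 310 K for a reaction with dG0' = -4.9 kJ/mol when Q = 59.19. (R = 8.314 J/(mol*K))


dG = dG0' + RT * ln(Q) / 1000
dG = -4.9 + 8.314 * 310 * ln(59.19) / 1000
dG = 5.6175 kJ/mol

5.6175 kJ/mol


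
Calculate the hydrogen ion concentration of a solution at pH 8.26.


[H+] = 10^(-pH)
[H+] = 10^(-8.26)
[H+] = 5.495e-09 M

5.495e-09 M


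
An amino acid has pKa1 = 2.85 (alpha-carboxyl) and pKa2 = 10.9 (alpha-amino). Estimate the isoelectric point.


pI = (pKa1 + pKa2) / 2
pI = (2.85 + 10.9) / 2
pI = 6.875

6.875


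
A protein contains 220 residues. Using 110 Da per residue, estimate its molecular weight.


MW = n_residues * 110 Da
MW = 220 * 110
MW = 24200 Da

24200 Da


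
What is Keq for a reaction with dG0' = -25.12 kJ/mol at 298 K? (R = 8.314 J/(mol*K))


Keq = exp(-dG0 * 1000 / (R * T))
Keq = exp(-(-25.12) * 1000 / (8.314 * 298))
Keq = 25310.0955

25310.0955


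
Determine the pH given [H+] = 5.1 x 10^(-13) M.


pH = -log10([H+])
pH = -log10(5.1 x 10^(-13))
pH = 12.2924

12.2924


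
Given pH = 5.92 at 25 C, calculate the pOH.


pOH = 14 - pH
pOH = 14 - 5.92
pOH = 8.08

8.08


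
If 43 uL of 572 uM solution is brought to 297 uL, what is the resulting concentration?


C2 = C1 * V1 / V2
C2 = 572 * 43 / 297
C2 = 82.8148 uM

82.8148 uM


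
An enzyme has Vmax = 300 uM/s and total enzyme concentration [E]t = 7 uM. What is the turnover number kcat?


kcat = Vmax / [E]t
kcat = 300 / 7
kcat = 42.8571 s^-1

42.8571 s^-1


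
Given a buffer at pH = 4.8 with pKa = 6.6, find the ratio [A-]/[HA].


[A-]/[HA] = 10^(pH - pKa)
= 10^(4.8 - 6.6)
= 0.0158

0.0158


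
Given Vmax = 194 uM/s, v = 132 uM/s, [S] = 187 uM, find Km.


Km = [S] * (Vmax - v) / v
Km = 187 * (194 - 132) / 132
Km = 87.8333 uM

87.8333 uM


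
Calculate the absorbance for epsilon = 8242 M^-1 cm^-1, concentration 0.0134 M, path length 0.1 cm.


A = epsilon * c * l
A = 8242 * 0.0134 * 0.1
A = 11.0443

11.0443


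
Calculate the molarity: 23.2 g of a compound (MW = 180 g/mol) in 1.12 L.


C = (mass / MW) / volume
C = (23.2 / 180) / 1.12
C = 0.1151 M

0.1151 M


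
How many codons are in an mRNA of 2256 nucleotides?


codons = nucleotides / 3
codons = 2256 / 3 = 752

752


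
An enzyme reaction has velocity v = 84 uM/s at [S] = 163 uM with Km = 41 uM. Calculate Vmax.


Vmax = v * (Km + [S]) / [S]
Vmax = 84 * (41 + 163) / 163
Vmax = 105.1288 uM/s

105.1288 uM/s


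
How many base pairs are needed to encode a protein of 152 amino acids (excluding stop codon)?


Each amino acid = 1 codon = 3 bp
bp = 152 * 3 = 456 bp

456 bp


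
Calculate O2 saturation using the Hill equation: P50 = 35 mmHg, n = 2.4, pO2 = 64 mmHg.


Y = pO2^n / (P50^n + pO2^n)
Y = 64^2.4 / (35^2.4 + 64^2.4)
Y = 80.98%

80.98%


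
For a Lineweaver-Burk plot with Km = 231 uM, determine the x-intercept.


x-intercept = -1/Km
= -1/231
= -0.0043 1/uM

-0.0043 1/uM


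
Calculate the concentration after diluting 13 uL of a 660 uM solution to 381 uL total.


C2 = C1 * V1 / V2
C2 = 660 * 13 / 381
C2 = 22.5197 uM

22.5197 uM


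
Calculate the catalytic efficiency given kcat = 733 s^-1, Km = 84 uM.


Catalytic efficiency = kcat / Km
= 733 / 84
= 8.7262 uM^-1*s^-1

8.7262 uM^-1*s^-1


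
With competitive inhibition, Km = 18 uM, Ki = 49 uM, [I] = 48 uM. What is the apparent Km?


Km_app = Km * (1 + [I]/Ki)
Km_app = 18 * (1 + 48/49)
Km_app = 35.6327 uM

35.6327 uM


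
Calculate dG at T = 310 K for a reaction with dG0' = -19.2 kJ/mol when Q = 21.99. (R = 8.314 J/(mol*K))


dG = dG0' + RT * ln(Q) / 1000
dG = -19.2 + 8.314 * 310 * ln(21.99) / 1000
dG = -11.2345 kJ/mol

-11.2345 kJ/mol


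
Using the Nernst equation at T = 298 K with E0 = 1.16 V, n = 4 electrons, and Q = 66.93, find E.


E = E0 - (RT/nF) * ln(Q)
E = 1.16 - (8.314 * 298 / (4 * 96485)) * ln(66.93)
E = 1.133 V

1.133 V


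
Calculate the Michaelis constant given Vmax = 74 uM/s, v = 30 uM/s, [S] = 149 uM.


Km = [S] * (Vmax - v) / v
Km = 149 * (74 - 30) / 30
Km = 218.5333 uM

218.5333 uM


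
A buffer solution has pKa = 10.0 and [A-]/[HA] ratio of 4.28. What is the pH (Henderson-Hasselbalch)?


pH = pKa + log10([A-]/[HA])
pH = 10.0 + log10(4.28)
pH = 10.6314

10.6314
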